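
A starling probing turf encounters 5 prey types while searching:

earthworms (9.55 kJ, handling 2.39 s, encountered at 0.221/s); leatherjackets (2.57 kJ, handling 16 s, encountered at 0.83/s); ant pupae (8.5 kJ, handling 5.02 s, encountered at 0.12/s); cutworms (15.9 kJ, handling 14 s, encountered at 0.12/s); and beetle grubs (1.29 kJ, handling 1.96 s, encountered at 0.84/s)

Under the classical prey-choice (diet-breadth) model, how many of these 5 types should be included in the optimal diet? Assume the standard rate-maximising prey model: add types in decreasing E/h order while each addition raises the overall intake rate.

2

Profitabilities (E/h, kJ/s): earthworms 4, ant pupae 1.69, cutworms 1.14, beetle grubs 0.658, leatherjackets 0.161. Add prey in this order while the next type's profitability exceeds the intake rate on those already taken.
Rate on top 1: 1.381. ant pupae: 1.69 > 1.381 → include.
Rate on top 2: 1.469. cutworms: 1.14 < 1.469 → exclude; stop.
Optimal diet: earthworms, ant pupae — 2 of 5 types.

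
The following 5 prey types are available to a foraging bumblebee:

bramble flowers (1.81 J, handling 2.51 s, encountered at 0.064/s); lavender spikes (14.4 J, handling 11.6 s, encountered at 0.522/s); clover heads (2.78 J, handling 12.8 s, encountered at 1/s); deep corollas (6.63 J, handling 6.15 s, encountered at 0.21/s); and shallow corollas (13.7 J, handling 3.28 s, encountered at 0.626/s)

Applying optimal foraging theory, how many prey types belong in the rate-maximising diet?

1

Profitabilities (E/h, J/s): shallow corollas 4.18, lavender spikes 1.24, deep corollas 1.08, bramble flowers 0.721, clover heads 0.217. Add prey in this order while the next type's profitability exceeds the intake rate on those already taken.
Rate on top 1: 2.809. lavender spikes: 1.24 < 2.809 → exclude; stop.
Optimal diet: shallow corollas — 1 of 5 types.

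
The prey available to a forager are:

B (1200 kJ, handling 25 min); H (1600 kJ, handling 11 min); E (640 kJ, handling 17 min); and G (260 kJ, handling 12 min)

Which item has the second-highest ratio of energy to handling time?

B

In descending order of E/h:
H: 1600/11 = 145 kJ/min
B: 1200/25 = 48 kJ/min
E: 640/17 = 37.6 kJ/min
G: 260/12 = 21.7 kJ/min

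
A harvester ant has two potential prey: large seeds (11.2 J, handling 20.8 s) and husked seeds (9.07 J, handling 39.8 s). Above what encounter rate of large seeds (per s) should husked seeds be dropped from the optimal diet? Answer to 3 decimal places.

0.035 per s

At the threshold, the rate on large seeds alone equals the profitability of husked seeds: λ·11.2/(1 + λ·20.8) = 9.07/39.8 = 0.2279.
Rearranging, λ(11.2 − 0.2279×20.8) = 0.2279, so λ = 0.2279/6.46 = 0.03528 per s.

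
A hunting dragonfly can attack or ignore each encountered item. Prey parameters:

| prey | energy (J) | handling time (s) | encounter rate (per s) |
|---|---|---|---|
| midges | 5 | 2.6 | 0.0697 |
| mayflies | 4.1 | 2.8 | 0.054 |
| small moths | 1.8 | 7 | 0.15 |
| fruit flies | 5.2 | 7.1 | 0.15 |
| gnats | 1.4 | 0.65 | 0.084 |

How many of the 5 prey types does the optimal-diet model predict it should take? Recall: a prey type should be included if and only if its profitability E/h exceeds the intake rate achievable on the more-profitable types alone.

4

Rank by E/h (J/s): gnats 2.15, midges 1.92, mayflies 1.46, fruit flies 0.732, small moths 0.257. Include each in turn until the next type's E/h falls below the running intake rate.
Rate on top 1: 0.1115. midges: 1.92 > 0.1115 → include.
Rate on top 2: 0.3772. mayflies: 1.46 > 0.3772 → include.
Rate on top 3: 0.4957. fruit flies: 0.732 > 0.4957 → include.
Rate on top 4: 0.5985. small moths: 0.257 < 0.5985 → exclude; stop.
Optimal diet: gnats, midges, mayflies, fruit flies — 4 of 5 types.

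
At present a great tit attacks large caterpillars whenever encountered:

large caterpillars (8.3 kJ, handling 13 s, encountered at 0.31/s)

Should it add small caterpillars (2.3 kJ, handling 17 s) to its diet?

Intake rate on the current diet: R = (0.31×8.3) / (1 + 0.31×13) = 2.573/5.03 = 0.5115 kJ/s.
small caterpillars: E/h = 2.3/17 = 0.1353 kJ/s.
Since 0.1353 < R, time spent handling small caterpillars is better spent searching.

No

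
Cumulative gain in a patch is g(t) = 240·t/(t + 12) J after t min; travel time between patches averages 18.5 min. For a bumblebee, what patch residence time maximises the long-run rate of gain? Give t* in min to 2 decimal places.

Maximise g(t)/(T+t): set derivative to zero → g'(t)(T+t) = g(t).
g'(t) = 240·12/(t + 12)². Setting 240·12/(t+12)² = 240t/[(t+12)(18.5+t)] gives 12(18.5+t) = t(t+12), so t² = 12×18.5 = 222.
t* = √222 = 14.9 min.

14.90 min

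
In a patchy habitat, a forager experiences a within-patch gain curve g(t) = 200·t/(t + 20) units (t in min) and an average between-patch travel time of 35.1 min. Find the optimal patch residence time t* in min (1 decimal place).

Maximise g(t)/(T+t): set derivative to zero → g'(t)(T+t) = g(t).
g'(t) = 200·20/(t + 20)². Setting 200·20/(t+20)² = 200t/[(t+20)(35.1+t)] gives 20(35.1+t) = t(t+20), so t² = 20×35.1 = 702.
t* = √702 = 26.5 min.

26.5 min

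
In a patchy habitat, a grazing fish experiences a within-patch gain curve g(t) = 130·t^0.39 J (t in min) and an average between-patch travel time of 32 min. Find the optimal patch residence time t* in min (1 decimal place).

By the marginal value theorem, leave when the instantaneous gain rate g'(t) equals the habitat-wide average g(t)/(T + t).
g'(t) = 0.39·130·t^-0.61. Setting 0.39·130·t^-0.61 = 130·t^0.39/(32+t) gives 0.39(32+t) = t, so 0.61·t = 0.39×32.
t* = 0.39×32/0.61 = 20.46 min.

20.5 min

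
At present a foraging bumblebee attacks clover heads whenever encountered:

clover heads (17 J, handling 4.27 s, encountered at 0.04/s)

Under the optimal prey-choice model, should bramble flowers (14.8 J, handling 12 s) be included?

On clover heads alone, R = ΣλE/(1+Σλh) = 0.68/1.171 = 0.5808 J/s.
bramble flowers: E/h = 14.8/12 = 1.233 J/s.
Since 1.233 > R, including bramble flowers increases the long-run rate.

Yes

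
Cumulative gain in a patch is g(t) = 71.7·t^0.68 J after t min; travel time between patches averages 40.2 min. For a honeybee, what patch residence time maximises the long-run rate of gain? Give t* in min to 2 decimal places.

85.43 min

Optimal t* satisfies g'(t*) = g(t*)/(T + t*).
g'(t) = 0.68·71.7·t^-0.32. Setting 0.68·71.7·t^-0.32 = 71.7·t^0.68/(40.2+t) gives 0.68(40.2+t) = t, so 0.32·t = 0.68×40.2.
t* = 0.68×40.2/0.32 = 85.43 min.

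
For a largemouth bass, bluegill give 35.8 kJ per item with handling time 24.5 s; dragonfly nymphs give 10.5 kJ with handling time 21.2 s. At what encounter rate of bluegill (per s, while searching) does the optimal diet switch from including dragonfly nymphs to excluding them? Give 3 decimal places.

0.021 per s

Drop dragonfly nymphs once their profitability E₂/h₂ falls below the rate achievable on bluegill alone: E₂/h₂ = λE₁/(1 + λh₁).
Solve for λ: λE₁h₂ = E₂(1 + λh₁) → λ(E₁h₂ − E₂h₁) = E₂ → λ = E₂/(E₁h₂ − E₂h₁).
λ = 10.5/(35.8×21.2 − 10.5×24.5) = 10.5/501.7 = 0.02093 per s.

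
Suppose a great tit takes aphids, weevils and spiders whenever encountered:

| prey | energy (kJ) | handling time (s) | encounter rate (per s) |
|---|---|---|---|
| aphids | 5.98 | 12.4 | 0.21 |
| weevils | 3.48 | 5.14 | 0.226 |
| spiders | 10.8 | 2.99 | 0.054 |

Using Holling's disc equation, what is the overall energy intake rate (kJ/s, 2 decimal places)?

0.53 kJ/s

R = (0.21×5.98 + 0.226×3.48 + 0.054×10.8) / (1 + 0.21×12.4 + 0.226×5.14 + 0.054×2.99) = 2.625/4.927 = 0.5329 kJ/s.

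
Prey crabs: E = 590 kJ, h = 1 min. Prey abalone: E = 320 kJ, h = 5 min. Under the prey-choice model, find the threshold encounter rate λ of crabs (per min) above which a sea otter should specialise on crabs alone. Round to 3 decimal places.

0.122 per min

Drop abalone once their profitability E₂/h₂ falls below the rate achievable on crabs alone: E₂/h₂ = λE₁/(1 + λh₁).
Solve for λ: λE₁h₂ = E₂(1 + λh₁) → λ(E₁h₂ − E₂h₁) = E₂ → λ = E₂/(E₁h₂ − E₂h₁).
λ = 320/(590×5 − 320×1) = 320/2630 = 0.1217 per min.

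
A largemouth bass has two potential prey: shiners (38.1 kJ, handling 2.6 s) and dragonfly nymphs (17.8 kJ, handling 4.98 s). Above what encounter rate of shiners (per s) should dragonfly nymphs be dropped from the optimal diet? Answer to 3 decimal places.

0.124 per s

The zero-one rule: include dragonfly nymphs iff E₂/h₂ > λE₁/(1+λh₁). Equality gives the switch point.
λE₁h₂ = E₂ + λE₂h₁ ⇒ λ = E₂/(E₁h₂ − E₂h₁) = 17.8/(189.7 − 46.28) = 0.1241 per s.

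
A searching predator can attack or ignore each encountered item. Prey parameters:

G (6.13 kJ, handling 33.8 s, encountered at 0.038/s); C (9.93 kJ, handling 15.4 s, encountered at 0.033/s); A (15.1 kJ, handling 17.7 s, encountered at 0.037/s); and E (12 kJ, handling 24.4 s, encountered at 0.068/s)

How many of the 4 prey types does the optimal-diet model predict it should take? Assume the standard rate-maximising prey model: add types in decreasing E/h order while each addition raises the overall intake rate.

Rank by E/h (kJ/s): A 0.853, C 0.645, E 0.492, G 0.181. Include each in turn until the next type's E/h falls below the running intake rate.
Rate on top 1: 0.3376. C: 0.645 > 0.3376 → include.
Rate on top 2: 0.4098. E: 0.492 > 0.4098 → include.
Rate on top 3: 0.4454. G: 0.181 < 0.4454 → exclude; stop.
Optimal diet: A, C, E — 3 of 4 types.

3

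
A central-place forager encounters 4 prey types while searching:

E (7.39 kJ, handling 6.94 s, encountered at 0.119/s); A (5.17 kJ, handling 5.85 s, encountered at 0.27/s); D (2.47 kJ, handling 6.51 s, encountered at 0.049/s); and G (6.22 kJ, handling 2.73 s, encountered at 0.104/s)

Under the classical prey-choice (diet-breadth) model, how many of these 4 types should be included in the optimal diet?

3

E/h in descending order: G 2.28, E 1.06, A 0.884, D 0.379 kJ/s. The optimal diet is the largest prefix of this list for which every included type satisfies E_i/h_i > R on the types above it.
Rate on top 1: 0.5038. E: 1.06 > 0.5038 → include.
Rate on top 2: 0.7234. A: 0.884 > 0.7234 → include.
Rate on top 3: 0.7921. D: 0.379 < 0.7921 → exclude; stop.
Optimal diet: G, E, A — 3 of 4 types.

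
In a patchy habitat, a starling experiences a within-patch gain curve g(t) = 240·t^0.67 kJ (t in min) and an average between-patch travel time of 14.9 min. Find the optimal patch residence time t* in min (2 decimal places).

30.25 min

Maximise g(t)/(T+t): set derivative to zero → g'(t)(T+t) = g(t).
g'(t) = 0.67·240·t^-0.33. Setting 0.67·240·t^-0.33 = 240·t^0.67/(14.9+t) gives 0.67(14.9+t) = t, so 0.33·t = 0.67×14.9.
t* = 0.67×14.9/0.33 = 30.25 min.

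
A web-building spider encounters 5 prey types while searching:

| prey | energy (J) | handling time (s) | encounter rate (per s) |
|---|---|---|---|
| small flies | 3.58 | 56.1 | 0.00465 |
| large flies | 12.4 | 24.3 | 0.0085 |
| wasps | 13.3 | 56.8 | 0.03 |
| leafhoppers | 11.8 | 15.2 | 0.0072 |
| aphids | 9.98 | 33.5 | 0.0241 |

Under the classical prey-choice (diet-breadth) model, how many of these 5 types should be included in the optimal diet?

Profitabilities (E/h, J/s): leafhoppers 0.776, large flies 0.51, aphids 0.298, wasps 0.234, small flies 0.0638. Add prey in this order while the next type's profitability exceeds the intake rate on those already taken.
Rate on top 1: 0.07658. large flies: 0.51 > 0.07658 → include.
Rate on top 2: 0.1447. aphids: 0.298 > 0.1447 → include.
Rate on top 3: 0.2029. wasps: 0.234 > 0.2029 → include.
Rate on top 4: 0.2168. small flies: 0.0638 < 0.2168 → exclude; stop.
Optimal diet: leafhoppers, large flies, aphids, wasps — 4 of 5 types.

4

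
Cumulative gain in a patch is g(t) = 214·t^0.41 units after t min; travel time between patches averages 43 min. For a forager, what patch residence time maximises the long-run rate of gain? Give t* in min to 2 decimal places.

29.88 min

By the marginal value theorem, leave when the instantaneous gain rate g'(t) equals the habitat-wide average g(t)/(T + t).
g'(t) = 0.41·214·t^-0.59. Setting 0.41·214·t^-0.59 = 214·t^0.41/(43+t) gives 0.41(43+t) = t, so 0.59·t = 0.41×43.
t* = 0.41×43/0.59 = 29.88 min.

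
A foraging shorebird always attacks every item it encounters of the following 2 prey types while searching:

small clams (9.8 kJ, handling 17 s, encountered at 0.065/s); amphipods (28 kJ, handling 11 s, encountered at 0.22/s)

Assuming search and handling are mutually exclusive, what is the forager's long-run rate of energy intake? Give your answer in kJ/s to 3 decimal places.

R = Σλ_iE_i / (1 + Σλ_ih_i)
Numerator: 0.065×9.8 + 0.22×28 = 6.797
Denominator: 1 + 0.065×17 + 0.22×11 = 4.525
R = 6.797/4.525 = 1.502 kJ/s

1.502 kJ/s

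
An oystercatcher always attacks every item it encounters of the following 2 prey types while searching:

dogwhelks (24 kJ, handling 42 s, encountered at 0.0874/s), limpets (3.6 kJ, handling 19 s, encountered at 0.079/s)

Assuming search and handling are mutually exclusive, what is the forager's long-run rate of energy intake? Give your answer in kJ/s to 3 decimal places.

R = Σλ_iE_i / (1 + Σλ_ih_i)
Numerator: 0.0874×24 + 0.079×3.6 = 2.382
Denominator: 1 + 0.0874×42 + 0.079×19 = 6.172
R = 2.382/6.172 = 0.3859 kJ/s

0.386 kJ/s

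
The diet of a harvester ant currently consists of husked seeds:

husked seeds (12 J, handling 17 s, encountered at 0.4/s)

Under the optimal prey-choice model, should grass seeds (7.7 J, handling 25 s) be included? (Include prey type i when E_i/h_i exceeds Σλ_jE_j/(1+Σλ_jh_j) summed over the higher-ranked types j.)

Intake rate on the current diet: R = (0.4×12) / (1 + 0.4×17) = 4.8/7.8 = 0.6154 J/s.
Profitability of grass seeds: 7.7/25 = 0.308 J/s.
Since 0.308 < R, time spent handling grass seeds is better spent searching.

No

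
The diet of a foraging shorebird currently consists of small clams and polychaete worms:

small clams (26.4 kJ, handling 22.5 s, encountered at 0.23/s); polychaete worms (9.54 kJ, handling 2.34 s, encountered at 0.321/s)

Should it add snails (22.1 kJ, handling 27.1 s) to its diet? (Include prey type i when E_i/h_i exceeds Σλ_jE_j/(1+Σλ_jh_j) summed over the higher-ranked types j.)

No

Intake rate on the current diet: R = (0.23×26.4 + 0.321×9.54) / (1 + 0.23×22.5 + 0.321×2.34) = 9.134/6.926 = 1.319 kJ/s.
snails: E/h = 22.1/27.1 = 0.8155 kJ/s.
Since 0.8155 < R, time spent handling snails is better spent searching.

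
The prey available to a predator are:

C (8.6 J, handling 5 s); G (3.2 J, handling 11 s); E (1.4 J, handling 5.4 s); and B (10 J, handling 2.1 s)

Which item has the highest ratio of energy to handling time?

B

In descending order of E/h:
B: 10/2.1 = 4.76 J/s
C: 8.6/5 = 1.72 J/s
G: 3.2/11 = 0.291 J/s
E: 1.4/5.4 = 0.259 J/s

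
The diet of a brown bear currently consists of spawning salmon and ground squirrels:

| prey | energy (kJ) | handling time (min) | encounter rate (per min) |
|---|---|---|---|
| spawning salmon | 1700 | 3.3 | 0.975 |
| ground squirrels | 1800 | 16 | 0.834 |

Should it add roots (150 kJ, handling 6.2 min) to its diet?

Current rate: (0.975×1700 + 0.834×1800)/(1 + 0.975×3.3 + 0.834×16) = 179.9 kJ/min.
roots: E/h = 150/6.2 = 24.19 kJ/min.
24.19 < 179.9, so adding roots would lower the average — exclude it.

No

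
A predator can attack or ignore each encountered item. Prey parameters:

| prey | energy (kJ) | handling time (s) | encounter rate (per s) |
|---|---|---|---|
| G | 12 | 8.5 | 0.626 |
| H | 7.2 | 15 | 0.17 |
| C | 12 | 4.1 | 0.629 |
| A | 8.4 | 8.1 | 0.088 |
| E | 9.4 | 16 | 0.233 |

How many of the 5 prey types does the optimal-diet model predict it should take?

Rank by E/h (kJ/s): C 2.93, G 1.41, A 1.04, E 0.588, H 0.48. Include each in turn until the next type's E/h falls below the running intake rate.
Rate on top 1: 2.109. G: 1.41 < 2.109 → exclude; stop.
Optimal diet: C — 1 of 5 types.

1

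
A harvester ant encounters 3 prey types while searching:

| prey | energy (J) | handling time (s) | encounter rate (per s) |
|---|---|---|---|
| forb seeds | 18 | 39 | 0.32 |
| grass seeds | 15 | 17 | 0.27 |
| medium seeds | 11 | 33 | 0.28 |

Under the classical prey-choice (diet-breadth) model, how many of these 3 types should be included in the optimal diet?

1

Profitabilities (E/h, J/s): grass seeds 0.882, forb seeds 0.462, medium seeds 0.333. Add prey in this order while the next type's profitability exceeds the intake rate on those already taken.
Rate on top 1: 0.7245. forb seeds: 0.462 < 0.7245 → exclude; stop.
Optimal diet: grass seeds — 1 of 3 types.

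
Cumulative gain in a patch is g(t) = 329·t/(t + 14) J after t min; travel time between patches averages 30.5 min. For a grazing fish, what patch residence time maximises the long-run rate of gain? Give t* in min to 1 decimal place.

20.7 min

By the marginal value theorem, leave when the instantaneous gain rate g'(t) equals the habitat-wide average g(t)/(T + t).
g'(t) = 329·14/(t + 14)². Setting 329·14/(t+14)² = 329t/[(t+14)(30.5+t)] gives 14(30.5+t) = t(t+14), so t² = 14×30.5 = 427.
t* = √427 = 20.66 min.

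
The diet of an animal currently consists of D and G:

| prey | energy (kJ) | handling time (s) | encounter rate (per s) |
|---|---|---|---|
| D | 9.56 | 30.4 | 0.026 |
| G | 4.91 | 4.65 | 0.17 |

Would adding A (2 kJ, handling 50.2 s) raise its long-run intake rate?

No

Intake rate on the current diet: R = (0.026×9.56 + 0.17×4.91) / (1 + 0.026×30.4 + 0.17×4.65) = 1.083/2.581 = 0.4197 kJ/s.
A: E/h = 2/50.2 = 0.03984 kJ/s.
Since 0.03984 < R, time spent handling A is better spent searching.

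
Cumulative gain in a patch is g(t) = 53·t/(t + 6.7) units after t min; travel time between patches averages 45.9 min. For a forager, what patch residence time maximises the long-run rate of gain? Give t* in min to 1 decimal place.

Optimal t* satisfies g'(t*) = g(t*)/(T + t*).
g'(t) = 53·6.7/(t + 6.7)². Setting 53·6.7/(t+6.7)² = 53t/[(t+6.7)(45.9+t)] gives 6.7(45.9+t) = t(t+6.7), so t² = 6.7×45.9 = 307.5.
t* = √307.5 = 17.54 min.

17.5 min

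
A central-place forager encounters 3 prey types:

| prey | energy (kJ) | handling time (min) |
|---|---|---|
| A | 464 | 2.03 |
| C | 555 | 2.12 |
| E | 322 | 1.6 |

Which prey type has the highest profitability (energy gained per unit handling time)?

In descending order of E/h:
C: 555/2.12 = 262 kJ/min
A: 464/2.03 = 229 kJ/min
E: 322/1.6 = 201 kJ/min

C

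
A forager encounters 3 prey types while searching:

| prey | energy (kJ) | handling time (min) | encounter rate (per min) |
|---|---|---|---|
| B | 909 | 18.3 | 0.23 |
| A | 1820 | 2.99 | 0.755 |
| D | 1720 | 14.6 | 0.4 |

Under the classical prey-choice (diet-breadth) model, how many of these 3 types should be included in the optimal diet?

1

Rank by E/h (kJ/min): A 609, D 118, B 49.7. Include each in turn until the next type's E/h falls below the running intake rate.
Rate on top 1: 421.8. D: 118 < 421.8 → exclude; stop.
Optimal diet: A — 1 of 3 types.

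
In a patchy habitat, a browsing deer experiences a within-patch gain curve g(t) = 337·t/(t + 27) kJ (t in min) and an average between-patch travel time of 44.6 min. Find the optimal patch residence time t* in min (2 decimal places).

By the marginal value theorem, leave when the instantaneous gain rate g'(t) equals the habitat-wide average g(t)/(T + t).
g'(t) = 337·27/(t + 27)². Setting 337·27/(t+27)² = 337t/[(t+27)(44.6+t)] gives 27(44.6+t) = t(t+27), so t² = 27×44.6 = 1204.
t* = √1204 = 34.7 min.

34.70 min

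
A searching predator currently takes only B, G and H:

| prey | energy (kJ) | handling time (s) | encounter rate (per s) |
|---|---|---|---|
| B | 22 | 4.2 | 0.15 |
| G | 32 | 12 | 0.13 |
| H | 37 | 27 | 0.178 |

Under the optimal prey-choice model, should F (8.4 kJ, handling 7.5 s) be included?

Current rate: (0.15×22 + 0.13×32 + 0.178×37)/(1 + 0.15×4.2 + 0.13×12 + 0.178×27) = 1.757 kJ/s.
F: E/h = 8.4/7.5 = 1.12 kJ/s.
1.12 < 1.757, so adding F would lower the average — exclude it.

No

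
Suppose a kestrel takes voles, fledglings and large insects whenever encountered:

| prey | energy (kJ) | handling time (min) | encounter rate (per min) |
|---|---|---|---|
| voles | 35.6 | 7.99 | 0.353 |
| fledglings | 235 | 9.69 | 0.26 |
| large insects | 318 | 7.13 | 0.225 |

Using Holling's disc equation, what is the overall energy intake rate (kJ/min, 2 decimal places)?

18.28 kJ/min

R = Σλ_iE_i / (1 + Σλ_ih_i)
Numerator: 0.353×35.6 + 0.26×235 + 0.225×318 = 145.2
Denominator: 1 + 0.353×7.99 + 0.26×9.69 + 0.225×7.13 = 7.944
R = 145.2/7.944 = 18.28 kJ/min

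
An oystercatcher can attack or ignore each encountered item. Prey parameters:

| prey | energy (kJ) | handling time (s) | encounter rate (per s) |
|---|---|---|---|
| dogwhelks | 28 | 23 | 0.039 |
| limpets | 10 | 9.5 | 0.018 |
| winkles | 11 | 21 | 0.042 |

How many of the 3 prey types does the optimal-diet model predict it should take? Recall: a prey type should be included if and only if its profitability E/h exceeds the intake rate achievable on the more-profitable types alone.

E/h in descending order: dogwhelks 1.22, limpets 1.05, winkles 0.524 kJ/s. The optimal diet is the largest prefix of this list for which every included type satisfies E_i/h_i > R on the types above it.
Rate on top 1: 0.5756. limpets: 1.05 > 0.5756 → include.
Rate on top 2: 0.6151. winkles: 0.524 < 0.6151 → exclude; stop.
Optimal diet: dogwhelks, limpets — 2 of 3 types.

2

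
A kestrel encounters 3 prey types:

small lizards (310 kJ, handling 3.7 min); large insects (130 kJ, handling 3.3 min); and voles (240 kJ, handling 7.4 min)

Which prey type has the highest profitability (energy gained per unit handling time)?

Profitability E/h (kJ/min): small lizards = 310/3.7 = 83.8, large insects = 130/3.3 = 39.4, voles = 240/7.4 = 32.4.
Ranked: small lizards > large insects > voles.

small lizards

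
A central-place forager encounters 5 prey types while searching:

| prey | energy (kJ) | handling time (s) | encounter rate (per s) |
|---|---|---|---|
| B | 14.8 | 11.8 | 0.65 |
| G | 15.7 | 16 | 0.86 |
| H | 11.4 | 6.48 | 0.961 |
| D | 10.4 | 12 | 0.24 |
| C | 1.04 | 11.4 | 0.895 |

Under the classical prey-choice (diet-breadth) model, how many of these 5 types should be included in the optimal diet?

1

Rank by E/h (kJ/s): H 1.76, B 1.25, G 0.981, D 0.867, C 0.0912. Include each in turn until the next type's E/h falls below the running intake rate.
Rate on top 1: 1.516. B: 1.25 < 1.516 → exclude; stop.
Optimal diet: H — 1 of 5 types.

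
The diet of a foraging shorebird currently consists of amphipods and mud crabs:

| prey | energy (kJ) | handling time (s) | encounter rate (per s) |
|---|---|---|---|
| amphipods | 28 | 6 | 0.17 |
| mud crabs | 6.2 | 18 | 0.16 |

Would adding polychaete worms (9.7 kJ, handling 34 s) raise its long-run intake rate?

Intake rate on the current diet: R = (0.17×28 + 0.16×6.2) / (1 + 0.17×6 + 0.16×18) = 5.752/4.9 = 1.174 kJ/s.
Profitability of polychaete worms: 9.7/34 = 0.2853 kJ/s.
Since 0.2853 < R, time spent handling polychaete worms is better spent searching.

No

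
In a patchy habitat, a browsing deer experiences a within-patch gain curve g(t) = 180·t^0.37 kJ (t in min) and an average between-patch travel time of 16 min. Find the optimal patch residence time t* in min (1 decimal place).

9.4 min

Optimal t* satisfies g'(t*) = g(t*)/(T + t*).
g'(t) = 0.37·180·t^-0.63. Setting 0.37·180·t^-0.63 = 180·t^0.37/(16+t) gives 0.37(16+t) = t, so 0.63·t = 0.37×16.
t* = 0.37×16/0.63 = 9.397 min.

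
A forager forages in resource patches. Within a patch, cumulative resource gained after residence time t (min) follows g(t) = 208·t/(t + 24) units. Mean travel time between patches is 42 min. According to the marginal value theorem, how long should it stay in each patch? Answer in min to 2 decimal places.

31.75 min

Optimal t* satisfies g'(t*) = g(t*)/(T + t*).
g'(t) = 208·24/(t + 24)². Setting 208·24/(t+24)² = 208t/[(t+24)(42+t)] gives 24(42+t) = t(t+24), so t² = 24×42 = 1008.
t* = √1008 = 31.75 min.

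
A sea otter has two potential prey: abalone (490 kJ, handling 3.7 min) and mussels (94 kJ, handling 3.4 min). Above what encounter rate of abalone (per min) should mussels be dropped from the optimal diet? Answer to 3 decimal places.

At the threshold, the rate on abalone alone equals the profitability of mussels: λ·490/(1 + λ·3.7) = 94/3.4 = 27.65.
Rearranging, λ(490 − 27.65×3.7) = 27.65, so λ = 27.65/387.7 = 0.07131 per min.

0.071 per min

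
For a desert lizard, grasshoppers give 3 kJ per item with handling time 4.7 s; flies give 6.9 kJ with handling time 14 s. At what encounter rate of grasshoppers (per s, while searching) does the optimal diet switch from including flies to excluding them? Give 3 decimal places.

The zero-one rule: include flies iff E₂/h₂ > λE₁/(1+λh₁). Equality gives the switch point.
λE₁h₂ = E₂ + λE₂h₁ ⇒ λ = E₂/(E₁h₂ − E₂h₁) = 6.9/(42 − 32.43) = 0.721 per s.

0.721 per s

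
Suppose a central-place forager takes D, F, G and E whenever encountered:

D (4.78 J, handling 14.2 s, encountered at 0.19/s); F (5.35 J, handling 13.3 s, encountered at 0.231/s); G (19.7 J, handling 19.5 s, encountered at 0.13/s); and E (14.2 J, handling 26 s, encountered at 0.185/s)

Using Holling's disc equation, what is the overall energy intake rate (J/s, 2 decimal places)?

Energy encountered per unit search time: 0.19×4.78 + 0.231×5.35 + 0.13×19.7 + 0.185×14.2 = 7.332 J/s.
Handling time per unit search time: 0.19×14.2 + 0.231×13.3 + 0.13×19.5 + 0.185×26 = 13.12.
Rate = 7.332/(1 + 13.12) = 0.5194 J/s.

0.52 J/s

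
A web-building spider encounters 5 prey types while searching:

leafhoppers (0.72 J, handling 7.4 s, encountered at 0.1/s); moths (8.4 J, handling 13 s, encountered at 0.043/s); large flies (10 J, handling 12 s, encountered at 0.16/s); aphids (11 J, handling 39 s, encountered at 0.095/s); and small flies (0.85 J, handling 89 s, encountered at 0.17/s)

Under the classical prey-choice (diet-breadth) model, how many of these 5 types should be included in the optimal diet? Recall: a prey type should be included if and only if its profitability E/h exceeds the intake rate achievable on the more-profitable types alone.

2

Rank by E/h (J/s): large flies 0.833, moths 0.646, aphids 0.282, leafhoppers 0.0973, small flies 0.00955. Include each in turn until the next type's E/h falls below the running intake rate.
Rate on top 1: 0.5479. moths: 0.646 > 0.5479 → include.
Rate on top 2: 0.5637. aphids: 0.282 < 0.5637 → exclude; stop.
Optimal diet: large flies, moths — 2 of 5 types.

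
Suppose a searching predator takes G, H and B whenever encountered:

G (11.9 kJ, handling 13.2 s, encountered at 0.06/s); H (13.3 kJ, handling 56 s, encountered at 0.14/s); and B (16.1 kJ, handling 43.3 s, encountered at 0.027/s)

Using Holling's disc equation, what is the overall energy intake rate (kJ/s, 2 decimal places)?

0.28 kJ/s

R = Σλ_iE_i / (1 + Σλ_ih_i)
Numerator: 0.06×11.9 + 0.14×13.3 + 0.027×16.1 = 3.011
Denominator: 1 + 0.06×13.2 + 0.14×56 + 0.027×43.3 = 10.8
R = 3.011/10.8 = 0.2787 kJ/s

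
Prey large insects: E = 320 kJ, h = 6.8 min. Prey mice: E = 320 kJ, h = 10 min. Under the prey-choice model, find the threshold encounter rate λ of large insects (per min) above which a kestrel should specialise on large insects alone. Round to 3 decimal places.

0.312 per min

At the threshold, the rate on large insects alone equals the profitability of mice: λ·320/(1 + λ·6.8) = 320/10 = 32.
Rearranging, λ(320 − 32×6.8) = 32, so λ = 32/102.4 = 0.3125 per min.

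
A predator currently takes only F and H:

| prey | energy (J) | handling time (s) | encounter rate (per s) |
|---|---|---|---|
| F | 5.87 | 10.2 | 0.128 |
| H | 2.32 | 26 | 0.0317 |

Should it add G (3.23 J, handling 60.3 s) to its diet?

On F and H alone, R = ΣλE/(1+Σλh) = 0.8249/3.13 = 0.2636 J/s.
Profitability of G: 3.23/60.3 = 0.05357 J/s.
Since 0.05357 < R, time spent handling G is better spent searching.

No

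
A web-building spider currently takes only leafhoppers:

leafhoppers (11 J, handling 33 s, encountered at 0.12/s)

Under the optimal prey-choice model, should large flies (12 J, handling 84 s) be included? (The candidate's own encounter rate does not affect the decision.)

No

Intake rate on the current diet: R = (0.12×11) / (1 + 0.12×33) = 1.32/4.96 = 0.2661 J/s.
large flies: E/h = 12/84 = 0.1429 J/s.
0.1429 < 0.2661, so adding large flies would lower the average — exclude it.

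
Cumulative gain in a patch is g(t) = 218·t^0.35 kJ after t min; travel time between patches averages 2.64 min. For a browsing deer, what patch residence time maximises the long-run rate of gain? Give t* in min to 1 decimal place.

1.4 min

Optimal t* satisfies g'(t*) = g(t*)/(T + t*).
g'(t) = 0.35·218·t^-0.65. Setting 0.35·218·t^-0.65 = 218·t^0.35/(2.64+t) gives 0.35(2.64+t) = t, so 0.65·t = 0.35×2.64.
t* = 0.35×2.64/0.65 = 1.422 min.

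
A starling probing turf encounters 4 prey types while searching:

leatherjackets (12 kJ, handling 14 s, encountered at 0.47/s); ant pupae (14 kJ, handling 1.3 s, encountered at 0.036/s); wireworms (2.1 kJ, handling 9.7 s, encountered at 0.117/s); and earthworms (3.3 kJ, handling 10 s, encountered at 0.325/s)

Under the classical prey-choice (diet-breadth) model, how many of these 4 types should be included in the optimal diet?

Profitabilities (E/h, kJ/s): ant pupae 10.8, leatherjackets 0.857, earthworms 0.33, wireworms 0.216. Add prey in this order while the next type's profitability exceeds the intake rate on those already taken.
Rate on top 1: 0.4815. leatherjackets: 0.857 > 0.4815 → include.
Rate on top 2: 0.8056. earthworms: 0.33 < 0.8056 → exclude; stop.
Optimal diet: ant pupae, leatherjackets — 2 of 4 types.

2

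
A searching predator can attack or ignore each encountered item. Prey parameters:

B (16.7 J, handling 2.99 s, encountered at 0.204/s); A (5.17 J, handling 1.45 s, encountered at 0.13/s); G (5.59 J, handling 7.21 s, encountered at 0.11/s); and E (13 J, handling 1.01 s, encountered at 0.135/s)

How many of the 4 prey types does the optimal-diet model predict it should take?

E/h in descending order: E 12.9, B 5.59, A 3.57, G 0.775 J/s. The optimal diet is the largest prefix of this list for which every included type satisfies E_i/h_i > R on the types above it.
Rate on top 1: 1.544. B: 5.59 > 1.544 → include.
Rate on top 2: 2.956. A: 3.57 > 2.956 → include.
Rate on top 3: 3.015. G: 0.775 < 3.015 → exclude; stop.
Optimal diet: E, B, A — 3 of 4 types.

3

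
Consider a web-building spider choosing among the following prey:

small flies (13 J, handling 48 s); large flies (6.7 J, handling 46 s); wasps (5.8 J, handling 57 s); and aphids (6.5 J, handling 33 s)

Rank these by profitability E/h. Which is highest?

small flies

In descending order of E/h:
small flies: 13/48 = 0.271 J/s
aphids: 6.5/33 = 0.197 J/s
large flies: 6.7/46 = 0.146 J/s
wasps: 5.8/57 = 0.102 J/s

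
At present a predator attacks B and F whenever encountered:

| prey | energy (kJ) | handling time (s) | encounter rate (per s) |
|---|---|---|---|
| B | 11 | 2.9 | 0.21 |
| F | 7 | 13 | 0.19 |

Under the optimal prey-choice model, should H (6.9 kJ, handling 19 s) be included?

Intake rate on the current diet: R = (0.21×11 + 0.19×7) / (1 + 0.21×2.9 + 0.19×13) = 3.64/4.079 = 0.8924 kJ/s.
Profitability of H: 6.9/19 = 0.3632 kJ/s.
Since 0.3632 < R, time spent handling H is better spent searching.

No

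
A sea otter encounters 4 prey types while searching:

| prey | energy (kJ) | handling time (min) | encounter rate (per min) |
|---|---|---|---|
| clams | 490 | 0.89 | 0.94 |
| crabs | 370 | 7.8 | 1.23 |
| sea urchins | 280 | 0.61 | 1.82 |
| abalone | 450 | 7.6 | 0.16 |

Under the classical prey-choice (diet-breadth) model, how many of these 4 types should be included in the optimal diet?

2

Profitabilities (E/h, kJ/min): clams 551, sea urchins 459, abalone 59.2, crabs 47.4. Add prey in this order while the next type's profitability exceeds the intake rate on those already taken.
Rate on top 1: 250.8. sea urchins: 459 > 250.8 → include.
Rate on top 2: 329.2. abalone: 59.2 < 329.2 → exclude; stop.
Optimal diet: clams, sea urchins — 2 of 4 types.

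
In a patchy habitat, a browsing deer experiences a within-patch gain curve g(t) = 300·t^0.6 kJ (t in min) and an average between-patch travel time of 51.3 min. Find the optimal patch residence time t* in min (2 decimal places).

Maximise g(t)/(T+t): set derivative to zero → g'(t)(T+t) = g(t).
g'(t) = 0.6·300·t^-0.4. Setting 0.6·300·t^-0.4 = 300·t^0.6/(51.3+t) gives 0.6(51.3+t) = t, so 0.40·t = 0.6×51.3.
t* = 0.6×51.3/0.40 = 76.95 min.

76.95 min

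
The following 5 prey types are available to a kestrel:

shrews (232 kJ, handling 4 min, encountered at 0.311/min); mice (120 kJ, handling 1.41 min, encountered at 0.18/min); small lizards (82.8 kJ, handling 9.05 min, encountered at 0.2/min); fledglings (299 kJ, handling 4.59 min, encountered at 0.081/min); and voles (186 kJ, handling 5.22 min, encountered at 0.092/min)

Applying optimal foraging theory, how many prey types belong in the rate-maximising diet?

Profitabilities (E/h, kJ/min): mice 85.1, fledglings 65.1, shrews 58, voles 35.6, small lizards 9.15. Add prey in this order while the next type's profitability exceeds the intake rate on those already taken.
Rate on top 1: 17.23. fledglings: 65.1 > 17.23 → include.
Rate on top 2: 28.19. shrews: 58 > 28.19 → include.
Rate on top 3: 41.11. voles: 35.6 < 41.11 → exclude; stop.
Optimal diet: mice, fledglings, shrews — 3 of 5 types.

3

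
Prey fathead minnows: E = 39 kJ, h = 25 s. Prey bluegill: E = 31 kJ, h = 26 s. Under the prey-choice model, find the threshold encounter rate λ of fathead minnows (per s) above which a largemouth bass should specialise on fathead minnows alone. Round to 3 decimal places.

0.130 per s

At the threshold, the rate on fathead minnows alone equals the profitability of bluegill: λ·39/(1 + λ·25) = 31/26 = 1.192.
Rearranging, λ(39 − 1.192×25) = 1.192, so λ = 1.192/9.192 = 0.1297 per s.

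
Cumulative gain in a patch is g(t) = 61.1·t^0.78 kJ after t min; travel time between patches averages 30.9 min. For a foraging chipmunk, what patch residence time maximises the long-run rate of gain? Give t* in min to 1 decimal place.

109.6 min

Optimal t* satisfies g'(t*) = g(t*)/(T + t*).
g'(t) = 0.78·61.1·t^-0.22. Setting 0.78·61.1·t^-0.22 = 61.1·t^0.78/(30.9+t) gives 0.78(30.9+t) = t, so 0.22·t = 0.78×30.9.
t* = 0.78×30.9/0.22 = 109.6 min.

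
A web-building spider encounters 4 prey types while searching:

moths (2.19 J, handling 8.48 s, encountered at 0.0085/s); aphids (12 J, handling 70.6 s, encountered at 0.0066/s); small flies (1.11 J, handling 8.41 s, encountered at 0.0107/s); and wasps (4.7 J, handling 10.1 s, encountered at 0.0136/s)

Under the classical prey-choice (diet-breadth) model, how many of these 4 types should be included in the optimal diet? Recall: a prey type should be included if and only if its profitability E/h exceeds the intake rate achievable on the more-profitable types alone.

4

Rank by E/h (J/s): wasps 0.465, moths 0.258, aphids 0.17, small flies 0.132. Include each in turn until the next type's E/h falls below the running intake rate.
Rate on top 1: 0.0562. moths: 0.258 > 0.0562 → include.
Rate on top 2: 0.06824. aphids: 0.17 > 0.06824 → include.
Rate on top 3: 0.09654. small flies: 0.132 > 0.09654 → include.
Optimal diet: wasps, moths, aphids, small flies — 4 of 4 types.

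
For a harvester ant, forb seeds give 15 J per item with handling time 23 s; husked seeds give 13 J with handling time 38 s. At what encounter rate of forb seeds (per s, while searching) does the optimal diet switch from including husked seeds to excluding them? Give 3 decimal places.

0.048 per s

At the threshold, the rate on forb seeds alone equals the profitability of husked seeds: λ·15/(1 + λ·23) = 13/38 = 0.3421.
Rearranging, λ(15 − 0.3421×23) = 0.3421, so λ = 0.3421/7.132 = 0.04797 per s.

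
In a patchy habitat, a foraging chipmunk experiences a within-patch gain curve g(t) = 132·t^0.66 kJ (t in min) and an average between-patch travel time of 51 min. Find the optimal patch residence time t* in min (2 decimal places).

By the marginal value theorem, leave when the instantaneous gain rate g'(t) equals the habitat-wide average g(t)/(T + t).
g'(t) = 0.66·132·t^-0.34. Setting 0.66·132·t^-0.34 = 132·t^0.66/(51+t) gives 0.66(51+t) = t, so 0.34·t = 0.66×51.
t* = 0.66×51/0.34 = 99 min.

99.00 min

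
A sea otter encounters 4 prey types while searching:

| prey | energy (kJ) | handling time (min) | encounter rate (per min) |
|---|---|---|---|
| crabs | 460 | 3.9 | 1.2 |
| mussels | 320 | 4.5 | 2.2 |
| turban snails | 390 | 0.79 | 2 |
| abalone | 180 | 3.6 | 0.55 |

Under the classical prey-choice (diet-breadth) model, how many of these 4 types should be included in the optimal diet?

1

Rank by E/h (kJ/min): turban snails 494, crabs 118, mussels 71.1, abalone 50. Include each in turn until the next type's E/h falls below the running intake rate.
Rate on top 1: 302.3. crabs: 118 < 302.3 → exclude; stop.
Optimal diet: turban snails — 1 of 4 types.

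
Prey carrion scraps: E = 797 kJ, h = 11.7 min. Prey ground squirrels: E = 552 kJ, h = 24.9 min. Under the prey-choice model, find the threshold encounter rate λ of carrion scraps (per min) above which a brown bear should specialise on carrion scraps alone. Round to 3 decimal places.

The zero-one rule: include ground squirrels iff E₂/h₂ > λE₁/(1+λh₁). Equality gives the switch point.
λE₁h₂ = E₂ + λE₂h₁ ⇒ λ = E₂/(E₁h₂ − E₂h₁) = 552/(1.985e+04 − 6458) = 0.04123 per min.

0.041 per min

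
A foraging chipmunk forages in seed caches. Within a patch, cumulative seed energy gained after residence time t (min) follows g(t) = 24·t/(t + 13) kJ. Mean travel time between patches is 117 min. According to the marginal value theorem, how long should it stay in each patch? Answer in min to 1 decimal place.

Maximise g(t)/(T+t): set derivative to zero → g'(t)(T+t) = g(t).
g'(t) = 24·13/(t + 13)². Setting 24·13/(t+13)² = 24t/[(t+13)(117+t)] gives 13(117+t) = t(t+13), so t² = 13×117 = 1521.
t* = √1521 = 39 min.

39.0 min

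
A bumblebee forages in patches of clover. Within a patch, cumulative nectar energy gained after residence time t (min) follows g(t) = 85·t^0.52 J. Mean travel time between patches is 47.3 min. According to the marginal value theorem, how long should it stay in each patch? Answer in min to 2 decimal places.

51.24 min

Maximise g(t)/(T+t): set derivative to zero → g'(t)(T+t) = g(t).
g'(t) = 0.52·85·t^-0.48. Setting 0.52·85·t^-0.48 = 85·t^0.52/(47.3+t) gives 0.52(47.3+t) = t, so 0.48·t = 0.52×47.3.
t* = 0.52×47.3/0.48 = 51.24 min.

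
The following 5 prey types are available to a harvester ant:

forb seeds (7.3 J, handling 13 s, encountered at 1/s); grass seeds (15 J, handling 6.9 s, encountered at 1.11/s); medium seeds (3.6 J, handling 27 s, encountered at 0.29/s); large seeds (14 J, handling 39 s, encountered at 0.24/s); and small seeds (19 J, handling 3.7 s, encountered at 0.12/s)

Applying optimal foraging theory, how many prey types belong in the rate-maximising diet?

2

Rank by E/h (J/s): small seeds 5.14, grass seeds 2.17, forb seeds 0.562, large seeds 0.359, medium seeds 0.133. Include each in turn until the next type's E/h falls below the running intake rate.
Rate on top 1: 1.579. grass seeds: 2.17 > 1.579 → include.
Rate on top 2: 2.08. forb seeds: 0.562 < 2.08 → exclude; stop.
Optimal diet: small seeds, grass seeds — 2 of 5 types.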